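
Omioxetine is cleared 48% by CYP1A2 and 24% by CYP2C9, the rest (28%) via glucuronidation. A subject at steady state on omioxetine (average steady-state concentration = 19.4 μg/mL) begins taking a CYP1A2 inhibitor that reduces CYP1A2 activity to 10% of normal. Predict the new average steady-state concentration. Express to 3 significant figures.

34.2 μg/mL

CYP1A2: 0.48 × 0.1 = 0.048
CYP2C9: 0.24 (unchanged)
Other: 0.28 (unchanged)
CL_new/CL_old = 0.048 + 0.24 + 0.28 = 0.568.
Average steady-state concentration ∝ 1/CL, so new value = 19.4 / 0.568 = 34.2 μg/mL.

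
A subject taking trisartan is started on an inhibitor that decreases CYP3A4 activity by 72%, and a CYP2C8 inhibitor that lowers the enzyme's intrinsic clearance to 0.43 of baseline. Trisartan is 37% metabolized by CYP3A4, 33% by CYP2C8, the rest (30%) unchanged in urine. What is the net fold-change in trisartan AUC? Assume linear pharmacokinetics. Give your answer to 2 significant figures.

1.8

The CYP3A4 pathway (37% of clearance) drops to 0.28× activity: 0.37 × 0.28 = 0.1036.
The CYP2C8 pathway (33% of clearance) is reduced to 0.43× activity: 0.33 × 0.43 = 0.1419.
The remaining 30% of clearance is unaffected.
New clearance relative to baseline: 0.1036 + 0.1419 + 0.3 = 0.5455.
Because AUC varies inversely with clearance, the combined effect is 1 / 0.5455 = 1.8.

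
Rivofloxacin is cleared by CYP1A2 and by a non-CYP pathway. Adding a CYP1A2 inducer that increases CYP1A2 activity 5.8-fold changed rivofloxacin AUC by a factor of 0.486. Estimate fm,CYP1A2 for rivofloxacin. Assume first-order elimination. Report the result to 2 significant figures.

0.22

Let x = fm,CYP1A2. Because AUC ∝ 1/CL, relative clearance rose to 1/0.486 = 2.058.
Setting x·5.8 + (1 − x) = 2.058 and solving: x = (2.058 − 1)/(5.8 − 1) = 0.22.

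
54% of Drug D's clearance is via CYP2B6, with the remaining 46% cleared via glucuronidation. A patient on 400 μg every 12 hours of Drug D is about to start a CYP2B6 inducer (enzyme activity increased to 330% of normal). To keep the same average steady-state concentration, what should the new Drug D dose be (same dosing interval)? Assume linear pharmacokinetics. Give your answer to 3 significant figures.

CYP2B6: 0.54 × 3.3 = 1.782
Other: 0.46 (unchanged)
Relative clearance = 1.782 + 0.46 = 2.242.
Css,avg = (dose rate)/CL, so holding Css fixed requires dose ∝ CL: 400 × 2.242 = 897 μg.

897 μg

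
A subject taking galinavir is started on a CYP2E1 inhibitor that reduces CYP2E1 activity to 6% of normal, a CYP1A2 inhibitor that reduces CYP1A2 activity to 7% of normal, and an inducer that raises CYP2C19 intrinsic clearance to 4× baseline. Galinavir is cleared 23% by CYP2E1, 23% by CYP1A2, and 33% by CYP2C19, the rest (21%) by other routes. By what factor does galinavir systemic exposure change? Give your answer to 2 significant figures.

CYP2E1: 0.23 × 0.06 = 0.0138
CYP1A2: 0.23 × 0.07 = 0.0161
CYP2C19: 0.33 × 4 = 1.32
Other: 0.21 (unchanged)
Relative clearance = 0.0138 + 0.0161 + 1.32 + 0.21 = 1.5599.
Net systemic exposure ratio = 1 / 1.5599 = 0.64.

0.64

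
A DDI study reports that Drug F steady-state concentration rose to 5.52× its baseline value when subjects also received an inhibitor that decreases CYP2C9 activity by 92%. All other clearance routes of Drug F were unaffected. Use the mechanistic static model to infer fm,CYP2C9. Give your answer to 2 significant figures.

CL'/CL = 1 / 5.52 = 0.1812
0.08·fm + (1 − fm) = 0.1812
fm = (0.1812 − 1) / (0.08 − 1) = 0.89

0.89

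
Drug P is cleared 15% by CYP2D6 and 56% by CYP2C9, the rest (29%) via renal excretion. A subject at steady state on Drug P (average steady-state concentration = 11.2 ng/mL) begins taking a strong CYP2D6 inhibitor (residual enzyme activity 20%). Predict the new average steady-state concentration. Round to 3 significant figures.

The CYP2D6 pathway (15% of clearance) is reduced to 0.2× activity: 0.15 × 0.2 = 0.03.
CYP2C9 (56%) and the residual 29% are unaffected.
Relative clearance = 0.03 + 0.56 + 0.29 = 0.88.
With dosing unchanged, average steady-state concentration scales as 1/CL: 11.2 / 0.88 = 12.7 ng/mL.

12.7 ng/mL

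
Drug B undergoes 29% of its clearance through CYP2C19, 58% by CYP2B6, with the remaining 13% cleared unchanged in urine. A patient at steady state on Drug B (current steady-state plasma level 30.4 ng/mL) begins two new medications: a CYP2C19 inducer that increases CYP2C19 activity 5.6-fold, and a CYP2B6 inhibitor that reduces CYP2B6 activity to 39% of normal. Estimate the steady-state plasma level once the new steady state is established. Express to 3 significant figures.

The CYP2C19 pathway (29% of clearance) increases to 5.6× activity: 0.29 × 5.6 = 1.624.
The CYP2B6 pathway (58% of clearance) falls to 0.39× activity: 0.58 × 0.39 = 0.2262.
Non-CYP routes (13%) are unchanged.
New clearance relative to baseline: 1.624 + 0.2262 + 0.13 = 1.9802.
Steady-state plasma level ∝ 1/CL: new value = 30.4 / 1.9802 = 15.4 ng/mL.

15.4 ng/mL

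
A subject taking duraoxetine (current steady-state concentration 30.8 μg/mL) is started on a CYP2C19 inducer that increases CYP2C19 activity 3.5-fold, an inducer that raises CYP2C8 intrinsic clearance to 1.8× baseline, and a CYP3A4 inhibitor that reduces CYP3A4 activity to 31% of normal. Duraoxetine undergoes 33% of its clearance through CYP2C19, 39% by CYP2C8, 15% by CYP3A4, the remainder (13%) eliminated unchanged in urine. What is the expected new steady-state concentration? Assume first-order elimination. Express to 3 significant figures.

The CYP2C19 pathway (33% of clearance) is boosted to 3.5× activity: 0.33 × 3.5 = 1.155.
The CYP2C8 pathway (39% of clearance) increases to 1.8× activity: 0.39 × 1.8 = 0.702.
The CYP3A4 pathway (15% of clearance) is reduced to 0.31× activity: 0.15 × 0.31 = 0.0465.
Non-CYP routes (13%) are unchanged.
New clearance relative to baseline: 1.155 + 0.702 + 0.0465 + 0.13 = 2.0335.
Dividing the baseline by the relative clearance: 30.8 / 2.0335 = 15.1 μg/mL.

15.1 μg/mL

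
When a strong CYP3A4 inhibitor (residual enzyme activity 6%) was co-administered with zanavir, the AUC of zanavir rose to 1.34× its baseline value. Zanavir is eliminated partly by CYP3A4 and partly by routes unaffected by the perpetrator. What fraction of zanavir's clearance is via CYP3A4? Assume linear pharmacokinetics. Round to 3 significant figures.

Call the CYP3A4 fraction fm. After the interaction, CL_new/CL_old = fm × 0.06 + (1 − fm).
AUC ratio = 1 / (new CL fraction), so new CL fraction = 1 / 1.34 = 0.7463.
fm × 0.06 + 1 − fm = 0.7463  ⇒  fm × (0.06 − 1) = −0.2537  ⇒  fm = 0.270.

0.270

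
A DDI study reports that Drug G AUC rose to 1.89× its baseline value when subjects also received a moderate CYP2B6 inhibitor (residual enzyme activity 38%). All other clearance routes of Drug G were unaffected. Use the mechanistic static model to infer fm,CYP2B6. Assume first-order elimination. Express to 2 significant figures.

0.76

CL'/CL = 1 / 1.89 = 0.5291
0.38·fm + (1 − fm) = 0.5291
fm = (0.5291 − 1) / (0.38 − 1) = 0.76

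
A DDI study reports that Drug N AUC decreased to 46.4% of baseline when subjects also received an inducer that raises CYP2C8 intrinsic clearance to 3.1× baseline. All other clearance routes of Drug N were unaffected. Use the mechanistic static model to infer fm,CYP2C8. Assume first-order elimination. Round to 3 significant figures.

Let x = fm,CYP2C8. Because AUC ∝ 1/CL, relative clearance rose to 1/0.464 = 2.155.
Only the CYP2C8 route changed, so 2.155 = x·3.1 + (1 − x), giving x = 0.550.

0.550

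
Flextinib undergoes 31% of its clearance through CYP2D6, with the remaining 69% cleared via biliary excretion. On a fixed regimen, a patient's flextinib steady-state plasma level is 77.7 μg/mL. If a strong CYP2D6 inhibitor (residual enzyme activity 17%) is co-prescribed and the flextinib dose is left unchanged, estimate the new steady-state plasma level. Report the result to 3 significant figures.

The CYP2D6 pathway (31% of clearance) falls to 0.17× activity: 0.31 × 0.17 = 0.0527.
Non-CYP routes (69%) are unchanged.
New clearance relative to baseline: 0.0527 + 0.69 = 0.7427.
New steady-state plasma level = baseline ÷ relative clearance = 77.7 / 0.7427 = 105 μg/mL.

105 μg/mL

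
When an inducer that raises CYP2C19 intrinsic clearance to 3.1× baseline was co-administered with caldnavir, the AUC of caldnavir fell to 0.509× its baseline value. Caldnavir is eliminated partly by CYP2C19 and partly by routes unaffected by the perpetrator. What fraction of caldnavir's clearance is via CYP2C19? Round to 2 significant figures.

Let fm be the CYP2C19 fraction. New clearance relative to baseline = fm × 3.1 + (1 − fm).
AUC ratio = 1 / (new CL fraction), so new CL fraction = 1 / 0.509 = 1.965.
fm × 3.1 + 1 − fm = 1.965  ⇒  fm × (3.1 − 1) = 0.9646  ⇒  fm = 0.46.

0.46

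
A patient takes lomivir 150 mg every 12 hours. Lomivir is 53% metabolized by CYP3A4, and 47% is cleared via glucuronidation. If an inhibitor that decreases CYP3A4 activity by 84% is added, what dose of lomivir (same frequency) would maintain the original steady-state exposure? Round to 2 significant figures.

83 mg

The CYP3A4 pathway (53% of clearance) drops to 0.16× activity: 0.53 × 0.16 = 0.0848.
Non-CYP routes (47%) are unchanged.
CL_new/CL_old = 0.0848 + 0.47 = 0.5548.
Exposure is unchanged when dose changes in proportion to clearance. New dose = 150 mg × 0.5548 = 83 mg.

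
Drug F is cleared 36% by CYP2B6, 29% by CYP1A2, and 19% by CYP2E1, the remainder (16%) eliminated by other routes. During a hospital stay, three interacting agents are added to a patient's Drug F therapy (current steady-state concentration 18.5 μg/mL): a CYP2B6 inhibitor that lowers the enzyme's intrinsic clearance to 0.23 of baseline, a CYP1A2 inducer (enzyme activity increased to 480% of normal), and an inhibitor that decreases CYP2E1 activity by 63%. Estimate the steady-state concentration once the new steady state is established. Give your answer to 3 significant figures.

10.8 μg/mL

The CYP2B6 pathway (36% of clearance) is reduced to 0.23× activity: 0.36 × 0.23 = 0.0828.
The CYP1A2 pathway (29% of clearance) is boosted to 4.8× activity: 0.29 × 4.8 = 1.392.
The CYP2E1 pathway (19% of clearance) is reduced to 0.37× activity: 0.19 × 0.37 = 0.0703.
The remaining 16% of clearance is unaffected.
CL_new/CL_old = 0.0828 + 1.392 + 0.0703 + 0.16 = 1.7051.
Dividing the baseline by the relative clearance: 18.5 / 1.7051 = 10.8 μg/mL.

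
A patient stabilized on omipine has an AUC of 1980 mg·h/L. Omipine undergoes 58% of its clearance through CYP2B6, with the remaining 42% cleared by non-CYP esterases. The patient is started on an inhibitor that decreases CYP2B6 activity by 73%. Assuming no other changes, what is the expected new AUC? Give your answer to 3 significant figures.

3.43 × 10³ mg·h/L

CYP2B6: 0.58 × 0.27 = 0.1566
Other: 0.42 (unchanged)
CL_new/CL_old = 0.1566 + 0.42 = 0.5766.
New AUC = baseline ÷ relative clearance = 1980 / 0.5766 = 3.43 × 10³ mg·h/L.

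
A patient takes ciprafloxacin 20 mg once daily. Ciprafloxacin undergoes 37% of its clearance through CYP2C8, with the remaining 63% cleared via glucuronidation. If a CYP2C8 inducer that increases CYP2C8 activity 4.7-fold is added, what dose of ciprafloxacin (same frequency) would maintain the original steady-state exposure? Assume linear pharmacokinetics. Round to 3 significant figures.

47.4 mg

The CYP2C8 pathway (37% of clearance) increases to 4.7× activity: 0.37 × 4.7 = 1.739.
The remaining 63% of clearance is unaffected.
Relative clearance = 1.739 + 0.63 = 2.369.
Css,avg = (dose rate)/CL, so holding Css fixed requires dose ∝ CL: 20 × 2.369 = 47.4 mg.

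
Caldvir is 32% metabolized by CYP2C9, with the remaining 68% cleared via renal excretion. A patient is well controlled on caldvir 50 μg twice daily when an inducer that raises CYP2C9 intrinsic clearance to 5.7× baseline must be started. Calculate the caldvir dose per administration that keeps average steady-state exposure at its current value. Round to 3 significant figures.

125 μg

The CYP2C9 pathway (32% of clearance) rises to 5.7× activity: 0.32 × 5.7 = 1.824.
The remaining 68% of clearance is unaffected.
Relative clearance = 1.824 + 0.68 = 2.504.
Exposure is unchanged when dose changes in proportion to clearance. New dose = 50 μg × 2.504 = 125 μg.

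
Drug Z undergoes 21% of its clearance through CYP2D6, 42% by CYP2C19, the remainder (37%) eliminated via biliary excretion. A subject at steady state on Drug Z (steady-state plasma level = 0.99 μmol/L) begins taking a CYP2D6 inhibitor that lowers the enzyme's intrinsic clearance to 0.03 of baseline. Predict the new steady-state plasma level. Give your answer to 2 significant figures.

The CYP2D6 pathway (21% of clearance) falls to 0.03× activity: 0.21 × 0.03 = 0.0063.
CYP2C19 (42%) and the residual 37% are unaffected.
CL_new/CL_old = 0.0063 + 0.42 + 0.37 = 0.7963.
Steady-state plasma level ∝ 1/CL, so new value = 0.99 / 0.7963 = 1.2 μmol/L.

1.2 μmol/L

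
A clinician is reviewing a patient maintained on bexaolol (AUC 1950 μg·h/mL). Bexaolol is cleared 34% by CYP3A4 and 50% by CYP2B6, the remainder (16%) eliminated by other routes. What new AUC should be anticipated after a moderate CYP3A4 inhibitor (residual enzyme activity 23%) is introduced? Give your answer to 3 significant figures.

2.64 × 10³ μg·h/mL

The CYP3A4 pathway (34% of clearance) falls to 0.23× activity: 0.34 × 0.23 = 0.0782.
CYP2B6 (50%) and the residual 16% are unaffected.
CL_new/CL_old = 0.0782 + 0.5 + 0.16 = 0.7382.
AUC ∝ 1/CL, so new value = 1950 / 0.7382 = 2.64 × 10³ μg·h/mL.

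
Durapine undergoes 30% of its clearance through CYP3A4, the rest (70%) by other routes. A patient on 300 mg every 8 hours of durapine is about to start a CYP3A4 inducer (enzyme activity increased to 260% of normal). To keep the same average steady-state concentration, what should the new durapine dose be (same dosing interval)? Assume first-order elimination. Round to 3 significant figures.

444 mg

The CYP3A4 pathway (30% of clearance) increases to 2.6× activity: 0.3 × 2.6 = 0.78.
The remaining 70% of clearance is unaffected.
CL_new/CL_old = 0.78 + 0.7 = 1.48.
To maintain the same steady-state level, dose must scale with clearance: new dose = 300 × 1.48 = 444 mg.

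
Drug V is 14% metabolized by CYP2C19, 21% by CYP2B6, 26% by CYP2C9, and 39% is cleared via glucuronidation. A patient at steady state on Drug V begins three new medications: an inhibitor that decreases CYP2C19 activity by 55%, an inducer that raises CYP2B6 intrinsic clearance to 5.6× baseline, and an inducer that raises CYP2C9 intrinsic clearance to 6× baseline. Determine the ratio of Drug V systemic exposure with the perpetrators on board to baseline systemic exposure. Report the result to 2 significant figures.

CYP2C19: 0.14 × 0.45 = 0.063
CYP2B6: 0.21 × 5.6 = 1.176
CYP2C9: 0.26 × 6 = 1.56
Other: 0.39 (unchanged)
CL_new/CL_old = 0.063 + 1.176 + 1.56 + 0.39 = 3.189.
Net systemic exposure ratio = 1 / 3.189 = 0.31.

0.31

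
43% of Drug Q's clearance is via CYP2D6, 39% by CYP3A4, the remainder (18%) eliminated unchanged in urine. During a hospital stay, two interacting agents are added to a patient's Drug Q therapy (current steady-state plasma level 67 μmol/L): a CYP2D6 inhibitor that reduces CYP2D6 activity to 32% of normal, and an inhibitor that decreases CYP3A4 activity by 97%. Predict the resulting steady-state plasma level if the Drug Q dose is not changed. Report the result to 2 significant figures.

2.0 × 10² μmol/L

CYP2D6: 0.43 × 0.32 = 0.1376
CYP3A4: 0.39 × 0.03 = 0.0117
Other: 0.18 (unchanged)
Relative clearance = 0.1376 + 0.0117 + 0.18 = 0.3293.
Steady-state plasma level ∝ 1/CL: new value = 67 / 0.3293 = 2.0 × 10² μmol/L.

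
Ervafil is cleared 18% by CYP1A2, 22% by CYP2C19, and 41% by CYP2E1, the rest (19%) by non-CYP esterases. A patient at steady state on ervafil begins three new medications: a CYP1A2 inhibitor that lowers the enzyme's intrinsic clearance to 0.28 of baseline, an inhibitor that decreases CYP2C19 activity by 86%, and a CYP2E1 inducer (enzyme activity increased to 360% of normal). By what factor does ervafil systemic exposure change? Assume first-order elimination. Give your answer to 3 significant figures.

0.572

The CYP1A2 pathway (18% of clearance) falls to 0.28× activity: 0.18 × 0.28 = 0.0504.
The CYP2C19 pathway (22% of clearance) falls to 0.14× activity: 0.22 × 0.14 = 0.0308.
The CYP2E1 pathway (41% of clearance) increases to 3.6× activity: 0.41 × 3.6 = 1.476.
Non-CYP routes (19%) are unchanged.
Relative clearance = 0.0504 + 0.0308 + 1.476 + 0.19 = 1.7472.
Systemic exposure ∝ 1/CL: fold-change = 1 / 1.7472 = 0.572.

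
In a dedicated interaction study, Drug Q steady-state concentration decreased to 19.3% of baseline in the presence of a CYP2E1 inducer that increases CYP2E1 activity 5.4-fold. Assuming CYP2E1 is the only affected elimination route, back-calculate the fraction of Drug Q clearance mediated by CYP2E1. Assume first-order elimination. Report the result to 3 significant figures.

Let x = fm,CYP2E1. Because steady-state concentration ∝ 1/CL, relative clearance rose to 1/0.193 = 5.181.
Only the CYP2E1 route changed, so 5.181 = x·5.4 + (1 − x), giving x = 0.950.

0.950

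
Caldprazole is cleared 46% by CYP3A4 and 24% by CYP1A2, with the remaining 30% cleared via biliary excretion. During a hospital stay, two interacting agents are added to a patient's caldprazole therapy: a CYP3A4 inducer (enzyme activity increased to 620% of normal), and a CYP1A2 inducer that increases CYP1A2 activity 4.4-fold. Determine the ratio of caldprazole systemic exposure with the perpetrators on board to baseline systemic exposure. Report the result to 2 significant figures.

0.24

The CYP3A4 pathway (46% of clearance) is boosted to 6.2× activity: 0.46 × 6.2 = 2.852.
The CYP1A2 pathway (24% of clearance) is boosted to 4.4× activity: 0.24 × 4.4 = 1.056.
Non-CYP routes (30%) are unchanged.
New clearance relative to baseline: 2.852 + 1.056 + 0.3 = 4.208.
Net systemic exposure ratio = 1 / 4.208 = 0.24.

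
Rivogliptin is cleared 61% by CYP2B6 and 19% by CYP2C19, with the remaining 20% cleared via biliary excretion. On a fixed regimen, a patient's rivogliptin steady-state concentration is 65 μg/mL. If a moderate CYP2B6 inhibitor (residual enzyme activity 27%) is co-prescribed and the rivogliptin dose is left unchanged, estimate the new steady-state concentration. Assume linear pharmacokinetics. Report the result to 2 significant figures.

1.2 × 10² μg/mL

The CYP2B6 pathway (61% of clearance) drops to 0.27× activity: 0.61 × 0.27 = 0.1647.
CYP2C19 (19%) and the residual 20% are unaffected.
CL_new/CL_old = 0.1647 + 0.19 + 0.2 = 0.5547.
Steady-state concentration ∝ 1/CL, so new value = 65 / 0.5547 = 1.2 × 10² μg/mL.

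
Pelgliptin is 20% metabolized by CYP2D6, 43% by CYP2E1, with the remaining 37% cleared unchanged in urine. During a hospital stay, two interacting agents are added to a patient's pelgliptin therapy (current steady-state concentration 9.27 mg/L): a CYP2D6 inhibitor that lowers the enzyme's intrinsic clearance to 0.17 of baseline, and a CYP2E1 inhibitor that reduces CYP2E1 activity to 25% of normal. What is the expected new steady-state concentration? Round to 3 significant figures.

18.1 mg/L

The CYP2D6 pathway (20% of clearance) drops to 0.17× activity: 0.2 × 0.17 = 0.034.
The CYP2E1 pathway (43% of clearance) falls to 0.25× activity: 0.43 × 0.25 = 0.1075.
The remaining 37% of clearance is unaffected.
New clearance relative to baseline: 0.034 + 0.1075 + 0.37 = 0.5115.
New steady-state concentration = 9.27 / 0.5115 = 18.1 mg/L (concentration scales inversely with clearance).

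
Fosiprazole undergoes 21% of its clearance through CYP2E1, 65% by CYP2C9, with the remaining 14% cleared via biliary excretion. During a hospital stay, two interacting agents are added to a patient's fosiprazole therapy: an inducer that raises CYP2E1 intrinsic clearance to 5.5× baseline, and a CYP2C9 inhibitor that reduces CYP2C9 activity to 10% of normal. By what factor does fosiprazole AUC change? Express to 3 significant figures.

CYP2E1: 0.21 × 5.5 = 1.155
CYP2C9: 0.65 × 0.1 = 0.065
Other: 0.14 (unchanged)
CL_new/CL_old = 1.155 + 0.065 + 0.14 = 1.36.
Net AUC ratio = 1 / 1.36 = 0.735.

0.735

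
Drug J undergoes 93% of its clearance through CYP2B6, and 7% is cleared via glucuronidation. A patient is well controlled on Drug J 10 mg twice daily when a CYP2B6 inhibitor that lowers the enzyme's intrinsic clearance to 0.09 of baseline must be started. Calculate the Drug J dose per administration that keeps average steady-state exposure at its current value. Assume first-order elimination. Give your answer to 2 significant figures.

1.5 mg

The CYP2B6 pathway (93% of clearance) drops to 0.09× activity: 0.93 × 0.09 = 0.0837.
The remaining 7% of clearance is unaffected.
Relative clearance = 0.0837 + 0.07 = 0.1537.
To maintain the same steady-state level, dose must scale with clearance: new dose = 10 × 0.1537 = 1.5 mg.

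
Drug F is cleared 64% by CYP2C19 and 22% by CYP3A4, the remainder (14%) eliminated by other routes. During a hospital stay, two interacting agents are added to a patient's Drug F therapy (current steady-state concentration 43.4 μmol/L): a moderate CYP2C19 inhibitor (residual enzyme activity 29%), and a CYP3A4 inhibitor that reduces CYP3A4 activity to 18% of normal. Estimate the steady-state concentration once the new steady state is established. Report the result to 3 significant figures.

119 μmol/L

CYP2C19: 0.64 × 0.29 = 0.1856
CYP3A4: 0.22 × 0.18 = 0.0396
Other: 0.14 (unchanged)
Relative clearance = 0.1856 + 0.0396 + 0.14 = 0.3652.
New steady-state concentration = 43.4 / 0.3652 = 119 μmol/L (concentration scales inversely with clearance).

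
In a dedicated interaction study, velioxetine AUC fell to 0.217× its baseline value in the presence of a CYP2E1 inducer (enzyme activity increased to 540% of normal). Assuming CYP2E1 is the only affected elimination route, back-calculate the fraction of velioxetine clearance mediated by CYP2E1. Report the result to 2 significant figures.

Call the CYP2E1 fraction fm. After the interaction, CL_new/CL_old = fm × 5.4 + (1 − fm).
AUC ratio = 1 / (new CL fraction), so new CL fraction = 1 / 0.217 = 4.608.
fm × 5.4 + 1 − fm = 4.608  ⇒  fm × (5.4 − 1) = 3.608  ⇒  fm = 0.82.

0.82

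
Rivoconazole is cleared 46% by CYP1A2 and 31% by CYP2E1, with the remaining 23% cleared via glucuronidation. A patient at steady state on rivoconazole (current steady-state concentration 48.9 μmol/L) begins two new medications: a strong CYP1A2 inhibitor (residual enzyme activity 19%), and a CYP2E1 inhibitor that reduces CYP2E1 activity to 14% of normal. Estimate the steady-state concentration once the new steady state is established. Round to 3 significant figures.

The CYP1A2 pathway (46% of clearance) is reduced to 0.19× activity: 0.46 × 0.19 = 0.0874.
The CYP2E1 pathway (31% of clearance) is reduced to 0.14× activity: 0.31 × 0.14 = 0.0434.
The remaining 23% of clearance is unaffected.
Relative clearance = 0.0874 + 0.0434 + 0.23 = 0.3608.
Dividing the baseline by the relative clearance: 48.9 / 0.3608 = 136 μmol/L.

136 μmol/L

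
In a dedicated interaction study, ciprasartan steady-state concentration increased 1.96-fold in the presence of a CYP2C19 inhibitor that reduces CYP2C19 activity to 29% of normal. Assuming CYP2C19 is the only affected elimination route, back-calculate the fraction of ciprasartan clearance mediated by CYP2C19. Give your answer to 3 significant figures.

Let fm be the CYP2C19 fraction. New clearance relative to baseline = fm × 0.29 + (1 − fm).
Steady-state concentration ratio = 1 / (new CL fraction), so new CL fraction = 1 / 1.96 = 0.5102.
fm × 0.29 + 1 − fm = 0.5102  ⇒  fm × (0.29 − 1) = −0.4898  ⇒  fm = 0.690.

0.690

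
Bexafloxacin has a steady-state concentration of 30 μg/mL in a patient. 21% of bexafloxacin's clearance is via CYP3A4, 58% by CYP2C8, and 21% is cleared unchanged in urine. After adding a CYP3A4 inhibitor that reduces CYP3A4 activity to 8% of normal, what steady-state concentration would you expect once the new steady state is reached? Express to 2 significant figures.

CYP3A4: 0.21 × 0.08 = 0.0168
CYP2C8: 0.58 (unchanged)
Other: 0.21 (unchanged)
New clearance relative to baseline: 0.0168 + 0.58 + 0.21 = 0.8068.
Steady-state concentration ∝ 1/CL, so new value = 30 / 0.8068 = 37 μg/mL.

37 μg/mL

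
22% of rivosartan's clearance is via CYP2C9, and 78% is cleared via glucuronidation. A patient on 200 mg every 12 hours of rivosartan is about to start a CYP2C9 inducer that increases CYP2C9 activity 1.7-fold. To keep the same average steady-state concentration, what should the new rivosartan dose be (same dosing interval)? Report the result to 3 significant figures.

231 mg

The CYP2C9 pathway (22% of clearance) is boosted to 1.7× activity: 0.22 × 1.7 = 0.374.
The remaining 78% of clearance is unaffected.
CL_new/CL_old = 0.374 + 0.78 = 1.154.
To maintain the same steady-state level, dose must scale with clearance: new dose = 200 × 1.154 = 231 mg.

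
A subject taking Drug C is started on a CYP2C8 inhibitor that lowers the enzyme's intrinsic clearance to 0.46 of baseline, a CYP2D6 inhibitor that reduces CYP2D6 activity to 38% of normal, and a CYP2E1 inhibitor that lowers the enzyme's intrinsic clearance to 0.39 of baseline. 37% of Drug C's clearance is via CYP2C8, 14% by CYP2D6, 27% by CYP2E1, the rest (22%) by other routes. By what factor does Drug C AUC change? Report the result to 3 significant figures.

1.82

CYP2C8: 0.37 × 0.46 = 0.1702
CYP2D6: 0.14 × 0.38 = 0.0532
CYP2E1: 0.27 × 0.39 = 0.1053
Other: 0.22 (unchanged)
Relative clearance = 0.1702 + 0.0532 + 0.1053 + 0.22 = 0.5487.
Net AUC ratio = 1 / 0.5487 = 1.82.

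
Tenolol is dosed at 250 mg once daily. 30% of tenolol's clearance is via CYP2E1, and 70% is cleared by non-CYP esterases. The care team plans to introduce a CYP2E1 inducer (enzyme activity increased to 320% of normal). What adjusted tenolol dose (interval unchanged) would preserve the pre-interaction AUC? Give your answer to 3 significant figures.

The CYP2E1 pathway (30% of clearance) rises to 3.2× activity: 0.3 × 3.2 = 0.96.
Non-CYP routes (70%) are unchanged.
New clearance relative to baseline: 0.96 + 0.7 = 1.66.
Exposure is unchanged when dose changes in proportion to clearance. New dose = 250 mg × 1.66 = 415 mg.

415 mg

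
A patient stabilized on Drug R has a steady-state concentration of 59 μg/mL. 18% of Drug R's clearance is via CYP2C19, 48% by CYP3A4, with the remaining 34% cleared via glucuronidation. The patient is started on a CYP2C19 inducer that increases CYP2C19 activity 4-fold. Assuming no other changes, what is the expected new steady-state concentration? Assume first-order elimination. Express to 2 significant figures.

38 μg/mL

CYP2C19: 0.18 × 4 = 0.72
CYP3A4: 0.48 (unchanged)
Other: 0.34 (unchanged)
New clearance relative to baseline: 0.72 + 0.48 + 0.34 = 1.54.
New steady-state concentration = baseline ÷ relative clearance = 59 / 1.54 = 38 μg/mL.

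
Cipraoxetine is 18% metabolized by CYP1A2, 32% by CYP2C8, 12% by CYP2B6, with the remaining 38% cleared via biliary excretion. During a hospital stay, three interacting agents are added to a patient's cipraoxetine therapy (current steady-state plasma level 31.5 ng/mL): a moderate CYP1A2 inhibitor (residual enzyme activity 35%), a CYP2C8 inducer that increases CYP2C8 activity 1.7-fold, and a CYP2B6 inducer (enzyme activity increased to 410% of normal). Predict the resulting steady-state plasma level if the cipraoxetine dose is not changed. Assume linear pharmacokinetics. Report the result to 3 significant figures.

The CYP1A2 pathway (18% of clearance) drops to 0.35× activity: 0.18 × 0.35 = 0.063.
The CYP2C8 pathway (32% of clearance) rises to 1.7× activity: 0.32 × 1.7 = 0.544.
The CYP2B6 pathway (12% of clearance) rises to 4.1× activity: 0.12 × 4.1 = 0.492.
Non-CYP routes (38%) are unchanged.
CL_new/CL_old = 0.063 + 0.544 + 0.492 + 0.38 = 1.479.
Dividing the baseline by the relative clearance: 31.5 / 1.479 = 21.3 ng/mL.

21.3 ng/mL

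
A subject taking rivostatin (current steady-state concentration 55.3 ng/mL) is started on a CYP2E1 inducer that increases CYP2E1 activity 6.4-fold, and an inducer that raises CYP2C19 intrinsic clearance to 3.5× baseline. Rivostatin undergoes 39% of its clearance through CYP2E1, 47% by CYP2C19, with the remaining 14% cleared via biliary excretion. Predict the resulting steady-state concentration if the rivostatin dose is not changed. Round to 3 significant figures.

The CYP2E1 pathway (39% of clearance) increases to 6.4× activity: 0.39 × 6.4 = 2.496.
The CYP2C19 pathway (47% of clearance) increases to 3.5× activity: 0.47 × 3.5 = 1.645.
Non-CYP routes (14%) are unchanged.
New clearance relative to baseline: 2.496 + 1.645 + 0.14 = 4.281.
Dividing the baseline by the relative clearance: 55.3 / 4.281 = 12.9 ng/mL.

12.9 ng/mL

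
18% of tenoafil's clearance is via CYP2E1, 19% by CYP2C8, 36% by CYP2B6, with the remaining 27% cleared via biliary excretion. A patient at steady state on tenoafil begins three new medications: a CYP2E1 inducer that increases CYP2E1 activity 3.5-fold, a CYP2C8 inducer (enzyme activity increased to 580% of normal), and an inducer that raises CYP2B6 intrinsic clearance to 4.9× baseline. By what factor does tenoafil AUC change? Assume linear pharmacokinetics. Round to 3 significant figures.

0.266

The CYP2E1 pathway (18% of clearance) is boosted to 3.5× activity: 0.18 × 3.5 = 0.63.
The CYP2C8 pathway (19% of clearance) increases to 5.8× activity: 0.19 × 5.8 = 1.102.
The CYP2B6 pathway (36% of clearance) is boosted to 4.9× activity: 0.36 × 4.9 = 1.764.
Non-CYP routes (27%) are unchanged.
New clearance relative to baseline: 0.63 + 1.102 + 1.764 + 0.27 = 3.766.
AUC ∝ 1/CL: fold-change = 1 / 3.766 = 0.266.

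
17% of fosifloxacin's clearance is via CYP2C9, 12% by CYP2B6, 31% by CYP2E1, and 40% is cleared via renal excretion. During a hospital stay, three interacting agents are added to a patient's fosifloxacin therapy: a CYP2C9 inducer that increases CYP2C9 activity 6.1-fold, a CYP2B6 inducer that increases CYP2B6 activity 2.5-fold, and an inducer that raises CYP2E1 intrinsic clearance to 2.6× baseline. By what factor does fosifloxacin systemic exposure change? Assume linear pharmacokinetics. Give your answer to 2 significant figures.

0.39

The CYP2C9 pathway (17% of clearance) rises to 6.1× activity: 0.17 × 6.1 = 1.037.
The CYP2B6 pathway (12% of clearance) rises to 2.5× activity: 0.12 × 2.5 = 0.3.
The CYP2E1 pathway (31% of clearance) rises to 2.6× activity: 0.31 × 2.6 = 0.806.
Non-CYP routes (40%) are unchanged.
Relative clearance = 1.037 + 0.3 + 0.806 + 0.4 = 2.543.
Net systemic exposure ratio = 1 / 2.543 = 0.39.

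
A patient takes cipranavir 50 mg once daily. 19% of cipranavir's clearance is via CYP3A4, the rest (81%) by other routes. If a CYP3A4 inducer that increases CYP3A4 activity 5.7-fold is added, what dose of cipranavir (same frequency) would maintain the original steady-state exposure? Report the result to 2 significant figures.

95 mg

The CYP3A4 pathway (19% of clearance) increases to 5.7× activity: 0.19 × 5.7 = 1.083.
The remaining 81% of clearance is unaffected.
New clearance relative to baseline: 1.083 + 0.81 = 1.893.
Exposure is unchanged when dose changes in proportion to clearance. New dose = 50 mg × 1.893 = 95 mg.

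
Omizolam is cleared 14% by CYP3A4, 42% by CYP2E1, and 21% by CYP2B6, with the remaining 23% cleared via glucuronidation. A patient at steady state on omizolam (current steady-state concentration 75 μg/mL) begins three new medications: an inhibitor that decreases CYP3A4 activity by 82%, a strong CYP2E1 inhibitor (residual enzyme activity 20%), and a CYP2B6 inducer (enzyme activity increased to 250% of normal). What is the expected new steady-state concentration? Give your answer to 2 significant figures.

The CYP3A4 pathway (14% of clearance) falls to 0.18× activity: 0.14 × 0.18 = 0.0252.
The CYP2E1 pathway (42% of clearance) drops to 0.2× activity: 0.42 × 0.2 = 0.084.
The CYP2B6 pathway (21% of clearance) rises to 2.5× activity: 0.21 × 2.5 = 0.525.
The remaining 23% of clearance is unaffected.
New clearance relative to baseline: 0.0252 + 0.084 + 0.525 + 0.23 = 0.8642.
Steady-state concentration ∝ 1/CL: new value = 75 / 0.8642 = 87 μg/mL.

87 μg/mL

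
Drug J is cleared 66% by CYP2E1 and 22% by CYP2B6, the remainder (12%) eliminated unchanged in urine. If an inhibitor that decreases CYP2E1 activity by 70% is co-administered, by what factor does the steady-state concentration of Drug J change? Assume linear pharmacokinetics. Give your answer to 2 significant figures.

1.9

The CYP2E1 pathway (66% of clearance) drops to 0.3× activity: 0.66 × 0.3 = 0.198.
CYP2B6 (22%) and the residual 12% are unaffected.
Relative clearance = 0.198 + 0.22 + 0.12 = 0.538.
Steady-state concentration ratio = CL_old/CL_new = 1 / 0.538 = 1.9.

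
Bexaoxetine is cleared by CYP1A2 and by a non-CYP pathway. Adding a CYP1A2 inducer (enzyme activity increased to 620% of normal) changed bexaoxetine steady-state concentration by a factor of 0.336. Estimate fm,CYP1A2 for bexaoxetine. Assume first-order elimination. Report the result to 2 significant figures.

Call the CYP1A2 fraction fm. After the interaction, CL_new/CL_old = fm × 6.2 + (1 − fm).
Steady-state concentration ratio = 1 / (new CL fraction), so new CL fraction = 1 / 0.336 = 2.976.
fm × 6.2 + 1 − fm = 2.976  ⇒  fm × (6.2 − 1) = 1.976  ⇒  fm = 0.38.

0.38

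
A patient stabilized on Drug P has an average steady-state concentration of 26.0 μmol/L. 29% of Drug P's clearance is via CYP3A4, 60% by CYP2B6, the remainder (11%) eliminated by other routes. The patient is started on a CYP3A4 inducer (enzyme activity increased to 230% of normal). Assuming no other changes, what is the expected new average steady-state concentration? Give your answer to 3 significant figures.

The CYP3A4 pathway (29% of clearance) is boosted to 2.3× activity: 0.29 × 2.3 = 0.667.
CYP2B6 (60%) and the residual 11% are unaffected.
New clearance relative to baseline: 0.667 + 0.6 + 0.11 = 1.377.
With dosing unchanged, average steady-state concentration scales as 1/CL: 26.0 / 1.377 = 18.9 μmol/L.

18.9 μmol/L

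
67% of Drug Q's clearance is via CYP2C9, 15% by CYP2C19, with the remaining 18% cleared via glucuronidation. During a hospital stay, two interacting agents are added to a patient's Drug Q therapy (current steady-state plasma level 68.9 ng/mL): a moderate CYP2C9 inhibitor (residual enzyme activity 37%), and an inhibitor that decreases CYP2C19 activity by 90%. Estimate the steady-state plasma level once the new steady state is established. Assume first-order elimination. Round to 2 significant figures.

CYP2C9: 0.67 × 0.37 = 0.2479
CYP2C19: 0.15 × 0.1 = 0.015
Other: 0.18 (unchanged)
CL_new/CL_old = 0.2479 + 0.015 + 0.18 = 0.4429.
New steady-state plasma level = 68.9 / 0.4429 = 1.6 × 10² ng/mL (concentration scales inversely with clearance).

1.6 × 10² ng/mL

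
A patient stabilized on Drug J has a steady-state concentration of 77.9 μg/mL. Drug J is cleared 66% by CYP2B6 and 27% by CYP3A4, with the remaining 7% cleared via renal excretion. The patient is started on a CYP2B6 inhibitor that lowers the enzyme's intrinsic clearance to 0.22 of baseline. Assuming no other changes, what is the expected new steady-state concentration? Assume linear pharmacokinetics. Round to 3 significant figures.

CYP2B6: 0.66 × 0.22 = 0.1452
CYP3A4: 0.27 (unchanged)
Other: 0.07 (unchanged)
CL_new/CL_old = 0.1452 + 0.27 + 0.07 = 0.4852.
New steady-state concentration = baseline ÷ relative clearance = 77.9 / 0.4852 = 161 μg/mL.

161 μg/mL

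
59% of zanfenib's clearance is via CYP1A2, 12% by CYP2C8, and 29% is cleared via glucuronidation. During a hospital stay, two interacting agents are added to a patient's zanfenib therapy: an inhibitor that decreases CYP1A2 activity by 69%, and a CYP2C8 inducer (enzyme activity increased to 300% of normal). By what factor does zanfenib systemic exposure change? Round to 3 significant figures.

1.20

CYP1A2: 0.59 × 0.31 = 0.1829
CYP2C8: 0.12 × 3 = 0.36
Other: 0.29 (unchanged)
CL_new/CL_old = 0.1829 + 0.36 + 0.29 = 0.8329.
Systemic exposure ∝ 1/CL: fold-change = 1 / 0.8329 = 1.20.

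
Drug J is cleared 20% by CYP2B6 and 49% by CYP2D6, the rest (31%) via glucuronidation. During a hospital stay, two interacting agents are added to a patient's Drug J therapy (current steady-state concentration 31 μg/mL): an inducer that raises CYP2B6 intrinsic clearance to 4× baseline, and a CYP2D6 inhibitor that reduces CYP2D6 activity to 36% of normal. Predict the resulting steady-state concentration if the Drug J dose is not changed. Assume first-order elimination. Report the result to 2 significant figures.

24 μg/mL

The CYP2B6 pathway (20% of clearance) increases to 4× activity: 0.2 × 4 = 0.8.
The CYP2D6 pathway (49% of clearance) falls to 0.36× activity: 0.49 × 0.36 = 0.1764.
The remaining 31% of clearance is unaffected.
CL_new/CL_old = 0.8 + 0.1764 + 0.31 = 1.2864.
New steady-state concentration = 31 / 1.2864 = 24 μg/mL (concentration scales inversely with clearance).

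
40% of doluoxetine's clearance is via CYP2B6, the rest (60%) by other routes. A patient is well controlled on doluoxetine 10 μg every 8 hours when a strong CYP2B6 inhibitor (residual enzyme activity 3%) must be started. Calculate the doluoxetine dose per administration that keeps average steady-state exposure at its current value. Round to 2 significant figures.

CYP2B6: 0.4 × 0.03 = 0.012
Other: 0.6 (unchanged)
Relative clearance = 0.012 + 0.6 = 0.612.
Css,avg = (dose rate)/CL, so holding Css fixed requires dose ∝ CL: 10 × 0.612 = 6.1 μg.

6.1 μg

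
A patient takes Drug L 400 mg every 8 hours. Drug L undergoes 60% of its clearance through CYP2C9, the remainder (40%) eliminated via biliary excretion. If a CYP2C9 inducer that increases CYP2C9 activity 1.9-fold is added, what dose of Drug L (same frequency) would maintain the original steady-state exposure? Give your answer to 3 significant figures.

616 mg

CYP2C9: 0.6 × 1.9 = 1.14
Other: 0.4 (unchanged)
CL_new/CL_old = 1.14 + 0.4 = 1.54.
Exposure is unchanged when dose changes in proportion to clearance. New dose = 400 mg × 1.54 = 616 mg.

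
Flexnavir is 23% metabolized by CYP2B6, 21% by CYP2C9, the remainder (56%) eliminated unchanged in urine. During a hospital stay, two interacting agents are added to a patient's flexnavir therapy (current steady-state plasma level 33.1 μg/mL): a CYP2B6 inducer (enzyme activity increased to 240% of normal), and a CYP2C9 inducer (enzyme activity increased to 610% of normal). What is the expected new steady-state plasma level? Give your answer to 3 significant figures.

CYP2B6: 0.23 × 2.4 = 0.552
CYP2C9: 0.21 × 6.1 = 1.281
Other: 0.56 (unchanged)
CL_new/CL_old = 0.552 + 1.281 + 0.56 = 2.393.
New steady-state plasma level = 33.1 / 2.393 = 13.8 μg/mL (concentration scales inversely with clearance).

13.8 μg/mL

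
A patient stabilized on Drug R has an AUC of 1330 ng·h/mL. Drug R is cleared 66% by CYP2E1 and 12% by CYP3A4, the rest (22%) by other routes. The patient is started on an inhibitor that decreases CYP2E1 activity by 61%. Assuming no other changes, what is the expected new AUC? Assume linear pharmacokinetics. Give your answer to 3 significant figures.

The CYP2E1 pathway (66% of clearance) is reduced to 0.39× activity: 0.66 × 0.39 = 0.2574.
CYP3A4 (12%) and the residual 22% are unaffected.
CL_new/CL_old = 0.2574 + 0.12 + 0.22 = 0.5974.
With dosing unchanged, AUC scales as 1/CL: 1330 / 0.5974 = 2.23 × 10³ ng·h/mL.

2.23 × 10³ ng·h/mL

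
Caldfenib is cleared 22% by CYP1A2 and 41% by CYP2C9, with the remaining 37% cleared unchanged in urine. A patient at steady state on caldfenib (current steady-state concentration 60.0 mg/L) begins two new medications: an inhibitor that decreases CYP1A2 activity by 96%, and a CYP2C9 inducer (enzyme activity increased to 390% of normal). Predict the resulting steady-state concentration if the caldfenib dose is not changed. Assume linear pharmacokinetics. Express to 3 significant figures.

30.3 mg/L

The CYP1A2 pathway (22% of clearance) is reduced to 0.04× activity: 0.22 × 0.04 = 0.0088.
The CYP2C9 pathway (41% of clearance) rises to 3.9× activity: 0.41 × 3.9 = 1.599.
Non-CYP routes (37%) are unchanged.
CL_new/CL_old = 0.0088 + 1.599 + 0.37 = 1.9778.
Steady-state concentration ∝ 1/CL: new value = 60.0 / 1.9778 = 30.3 mg/L.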